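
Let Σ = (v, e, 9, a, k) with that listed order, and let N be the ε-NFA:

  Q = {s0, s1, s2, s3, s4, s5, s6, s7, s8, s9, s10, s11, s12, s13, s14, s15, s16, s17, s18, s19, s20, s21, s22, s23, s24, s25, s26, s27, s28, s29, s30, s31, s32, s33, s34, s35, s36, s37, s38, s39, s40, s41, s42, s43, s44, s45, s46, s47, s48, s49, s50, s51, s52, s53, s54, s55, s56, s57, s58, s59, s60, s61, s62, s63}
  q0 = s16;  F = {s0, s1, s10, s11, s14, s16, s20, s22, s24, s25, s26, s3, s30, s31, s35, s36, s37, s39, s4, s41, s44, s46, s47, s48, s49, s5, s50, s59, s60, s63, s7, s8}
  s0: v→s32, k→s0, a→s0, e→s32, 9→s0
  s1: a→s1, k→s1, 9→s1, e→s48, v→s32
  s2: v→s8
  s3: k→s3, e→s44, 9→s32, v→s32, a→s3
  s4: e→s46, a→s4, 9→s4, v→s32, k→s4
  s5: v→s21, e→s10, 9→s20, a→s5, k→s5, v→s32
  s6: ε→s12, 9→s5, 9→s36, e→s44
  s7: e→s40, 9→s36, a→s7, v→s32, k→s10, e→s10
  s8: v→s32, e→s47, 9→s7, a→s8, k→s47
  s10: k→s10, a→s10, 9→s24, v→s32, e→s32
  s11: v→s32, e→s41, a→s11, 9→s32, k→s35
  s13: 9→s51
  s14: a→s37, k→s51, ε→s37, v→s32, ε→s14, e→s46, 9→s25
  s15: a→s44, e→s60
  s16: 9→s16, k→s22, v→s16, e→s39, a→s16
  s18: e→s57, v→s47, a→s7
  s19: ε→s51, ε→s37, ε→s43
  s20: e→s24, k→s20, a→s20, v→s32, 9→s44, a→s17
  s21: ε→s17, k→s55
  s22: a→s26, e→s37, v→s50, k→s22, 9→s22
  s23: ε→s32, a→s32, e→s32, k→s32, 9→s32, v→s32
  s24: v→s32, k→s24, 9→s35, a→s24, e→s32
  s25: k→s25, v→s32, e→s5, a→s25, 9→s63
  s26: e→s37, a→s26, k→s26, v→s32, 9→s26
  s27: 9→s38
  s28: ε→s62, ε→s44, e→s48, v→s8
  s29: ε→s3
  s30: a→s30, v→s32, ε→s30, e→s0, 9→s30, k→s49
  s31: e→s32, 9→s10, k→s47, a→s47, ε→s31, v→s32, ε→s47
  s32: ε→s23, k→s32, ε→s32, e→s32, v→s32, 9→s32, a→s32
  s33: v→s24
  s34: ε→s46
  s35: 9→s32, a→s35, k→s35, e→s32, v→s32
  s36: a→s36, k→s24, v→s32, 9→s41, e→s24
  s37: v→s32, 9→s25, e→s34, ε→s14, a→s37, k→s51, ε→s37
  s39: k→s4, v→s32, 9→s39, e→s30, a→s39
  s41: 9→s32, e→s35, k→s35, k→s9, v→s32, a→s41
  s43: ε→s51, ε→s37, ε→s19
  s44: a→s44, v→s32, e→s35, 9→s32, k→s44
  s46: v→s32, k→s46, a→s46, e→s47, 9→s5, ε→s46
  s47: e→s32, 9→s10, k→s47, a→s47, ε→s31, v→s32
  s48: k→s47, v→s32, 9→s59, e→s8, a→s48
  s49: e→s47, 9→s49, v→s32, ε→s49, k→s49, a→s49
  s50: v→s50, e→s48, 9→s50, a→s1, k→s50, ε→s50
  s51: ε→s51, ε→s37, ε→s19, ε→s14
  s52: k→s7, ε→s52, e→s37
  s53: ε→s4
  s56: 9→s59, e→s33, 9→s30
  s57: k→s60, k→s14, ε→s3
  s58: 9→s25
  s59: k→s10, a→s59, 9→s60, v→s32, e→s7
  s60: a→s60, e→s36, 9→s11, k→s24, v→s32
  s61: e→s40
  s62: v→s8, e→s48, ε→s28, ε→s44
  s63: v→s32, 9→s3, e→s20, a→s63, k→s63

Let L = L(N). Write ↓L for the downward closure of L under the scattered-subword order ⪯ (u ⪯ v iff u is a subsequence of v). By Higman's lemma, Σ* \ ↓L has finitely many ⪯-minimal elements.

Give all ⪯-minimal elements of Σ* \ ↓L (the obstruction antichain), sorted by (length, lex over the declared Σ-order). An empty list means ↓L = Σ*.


A = [ev, kav, eeee, kveke, ke9999].

|Q|=64, |F|=32, |δ|=235 (35 ε).
min D↑ (31 st, q0=0, F={3}): 0:v→0,e→1,9→0,a→0,k→2 1:v→3,e→4,9→1,a→1,k→5 2:v→6,e→7,9→2,a→8,k→2 3:v→3,e→3,9→3,a→3,k→3 4:v→3,e→9,9→4,a→4,k→10 5:v→3,e→11,9→5,a→5,k→5 6:v→6,e→12,9→6,a→13,k→6 7:v→3,e→11,9→14,a→7,k→7 8:v→3,e→7,9→8,a→8,k→8 9:v→3,e→3,9→9,a→9,k→9 10:v→3,e→15,9→10,a→10,k→10 11:v→3,e→15,9→16,a→11,k→11 12:v→3,e→17,9→18,a→12,k→15 13:v→3,e→12,9→13,a→13,k→13 14:v→3,e→16,9→19,a→14,k→14 15:v→3,e→3,9→20,a→15,k→15 16:v→3,e→20,9→21,a→16,k→16 17:v→3,e→15,9→22,a→17,k→15 18:v→3,e→22,9→23,a→18,k→20 19:v→3,e→21,9→24,a→19,k→19 20:v→3,e→3,9→25,a→20,k→20 21:v→3,e→25,9→26,a→21,k→21 22:v→3,e→20,9→27,a→22,k→20 23:v→3,e→27,9→28,a→23,k→25 24:v→3,e→26,9→3,a→24,k→24 25:v→3,e→3,9→29,a→25,k→25 26:v→3,e→29,9→3,a→26,k→26 27:v→3,e→25,9→30,a→27,k→25 28:v→3,e→30,9→3,a→28,k→29 29:v→3,e→3,9→3,a→29,k→29 30:v→3,e→29,9→3,a→30,k→29 [Hopcroft].
'ev': |S_i|=[43, 38, 5] end={s17,s21,s23,s32,s55} ∉↓L; 2/2 single-dels accept.
'kav': N↓-sim [43, 40, 38, 5] end={s17,s21,s23,s32,s55} ∉↓L; 3/3 del acc.
'eeee': run [43, 38, 24, 9, 2] end={s23,s32} rej; 4/4 single-dels accept.
'kveke': N↓-sim [43, 40, 22, 17, 8, 2] end={s23,s32} — reject; 5/5 single-dels accept.
'ke9999': |S_i|=[43, 40, 33, 22, 14, 8, 2] end={s23,s32} ∉↓L; 6/6 single-dels accept.
5 obstructions.


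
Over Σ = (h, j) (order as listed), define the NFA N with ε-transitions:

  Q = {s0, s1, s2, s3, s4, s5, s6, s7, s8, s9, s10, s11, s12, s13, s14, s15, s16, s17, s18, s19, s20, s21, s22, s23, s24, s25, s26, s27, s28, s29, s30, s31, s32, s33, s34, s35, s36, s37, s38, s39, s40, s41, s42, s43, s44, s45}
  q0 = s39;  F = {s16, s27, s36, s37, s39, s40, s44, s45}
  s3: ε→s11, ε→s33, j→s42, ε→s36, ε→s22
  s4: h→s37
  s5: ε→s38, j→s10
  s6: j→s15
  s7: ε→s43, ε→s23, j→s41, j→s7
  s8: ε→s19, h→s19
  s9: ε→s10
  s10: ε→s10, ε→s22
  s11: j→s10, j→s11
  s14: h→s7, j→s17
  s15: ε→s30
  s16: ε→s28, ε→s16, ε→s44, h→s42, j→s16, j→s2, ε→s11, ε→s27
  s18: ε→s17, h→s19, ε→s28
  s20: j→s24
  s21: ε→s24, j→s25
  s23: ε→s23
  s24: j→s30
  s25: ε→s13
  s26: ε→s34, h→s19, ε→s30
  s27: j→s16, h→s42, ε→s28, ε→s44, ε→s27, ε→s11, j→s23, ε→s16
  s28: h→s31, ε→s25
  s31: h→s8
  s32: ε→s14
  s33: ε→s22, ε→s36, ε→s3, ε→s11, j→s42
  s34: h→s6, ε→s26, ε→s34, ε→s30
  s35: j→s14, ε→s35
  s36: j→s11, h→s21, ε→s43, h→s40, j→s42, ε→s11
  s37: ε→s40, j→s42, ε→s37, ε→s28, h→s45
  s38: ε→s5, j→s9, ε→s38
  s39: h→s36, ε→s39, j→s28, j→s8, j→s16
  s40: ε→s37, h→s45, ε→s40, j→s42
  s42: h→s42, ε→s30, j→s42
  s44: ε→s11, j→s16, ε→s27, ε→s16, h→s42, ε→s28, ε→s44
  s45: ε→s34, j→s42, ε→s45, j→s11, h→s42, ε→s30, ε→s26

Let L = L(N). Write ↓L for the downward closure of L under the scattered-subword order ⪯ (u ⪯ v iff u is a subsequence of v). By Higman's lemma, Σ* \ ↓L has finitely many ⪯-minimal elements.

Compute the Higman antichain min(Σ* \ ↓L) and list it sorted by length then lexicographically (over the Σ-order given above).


Antichain: [hj, jh, hhhh].

|Q|=46, |F|=8, |δ|=106 (59 ε).
min D↑ (6 st, q0=0, F={4}): 0:h→1,j→2 1:h→3,j→4 2:h→4,j→2 3:h→5,j→4 4:h→4,j→4 5:h→4,j→4 (ε-aug+det+¬).
'hj': N↓-sim [28, 22, 8] end={s10,s11,s13,s15,s22,s25,s30,s42} rej; 2/2 single-dels accept.
'jh': |S_i|=[28, 17, 5] end={s19,s30,s31,s42,s8} ∉↓L; 2/2 single-dels accept.
'hhhh': N↓-sim [28, 22, 20, 13, 6] end={s15,s19,s30,s42,s6,s8} ∉↓L; 4/4 single-dels accept.
3 words, ⪯-incomp.


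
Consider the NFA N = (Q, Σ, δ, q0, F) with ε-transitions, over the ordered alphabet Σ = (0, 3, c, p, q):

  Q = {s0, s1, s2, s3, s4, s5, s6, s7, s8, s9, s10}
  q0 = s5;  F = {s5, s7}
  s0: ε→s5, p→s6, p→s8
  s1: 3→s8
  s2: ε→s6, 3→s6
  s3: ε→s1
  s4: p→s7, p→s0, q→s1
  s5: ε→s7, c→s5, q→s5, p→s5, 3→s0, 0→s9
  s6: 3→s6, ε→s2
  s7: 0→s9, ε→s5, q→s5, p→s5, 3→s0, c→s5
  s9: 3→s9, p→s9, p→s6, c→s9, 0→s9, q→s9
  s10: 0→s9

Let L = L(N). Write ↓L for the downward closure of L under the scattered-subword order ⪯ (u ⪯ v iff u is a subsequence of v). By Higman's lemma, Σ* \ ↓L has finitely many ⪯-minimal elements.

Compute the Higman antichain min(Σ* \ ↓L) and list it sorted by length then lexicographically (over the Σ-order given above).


|Q|=11, |F|=2, |δ|=31 (6 ε).
min D↑ (2 st, q0=0, F={1}): 0:0→1,3→0,c→0,p→0,q→0 1:0→1,3→1,c→1,p→1,q→1 [Hopcroft].
'0': N↓-sim [7, 3] end={s2,s6,s9} rej; 1/1 single-dels accept.
1 words, ⪯-incomp.

A = [0].


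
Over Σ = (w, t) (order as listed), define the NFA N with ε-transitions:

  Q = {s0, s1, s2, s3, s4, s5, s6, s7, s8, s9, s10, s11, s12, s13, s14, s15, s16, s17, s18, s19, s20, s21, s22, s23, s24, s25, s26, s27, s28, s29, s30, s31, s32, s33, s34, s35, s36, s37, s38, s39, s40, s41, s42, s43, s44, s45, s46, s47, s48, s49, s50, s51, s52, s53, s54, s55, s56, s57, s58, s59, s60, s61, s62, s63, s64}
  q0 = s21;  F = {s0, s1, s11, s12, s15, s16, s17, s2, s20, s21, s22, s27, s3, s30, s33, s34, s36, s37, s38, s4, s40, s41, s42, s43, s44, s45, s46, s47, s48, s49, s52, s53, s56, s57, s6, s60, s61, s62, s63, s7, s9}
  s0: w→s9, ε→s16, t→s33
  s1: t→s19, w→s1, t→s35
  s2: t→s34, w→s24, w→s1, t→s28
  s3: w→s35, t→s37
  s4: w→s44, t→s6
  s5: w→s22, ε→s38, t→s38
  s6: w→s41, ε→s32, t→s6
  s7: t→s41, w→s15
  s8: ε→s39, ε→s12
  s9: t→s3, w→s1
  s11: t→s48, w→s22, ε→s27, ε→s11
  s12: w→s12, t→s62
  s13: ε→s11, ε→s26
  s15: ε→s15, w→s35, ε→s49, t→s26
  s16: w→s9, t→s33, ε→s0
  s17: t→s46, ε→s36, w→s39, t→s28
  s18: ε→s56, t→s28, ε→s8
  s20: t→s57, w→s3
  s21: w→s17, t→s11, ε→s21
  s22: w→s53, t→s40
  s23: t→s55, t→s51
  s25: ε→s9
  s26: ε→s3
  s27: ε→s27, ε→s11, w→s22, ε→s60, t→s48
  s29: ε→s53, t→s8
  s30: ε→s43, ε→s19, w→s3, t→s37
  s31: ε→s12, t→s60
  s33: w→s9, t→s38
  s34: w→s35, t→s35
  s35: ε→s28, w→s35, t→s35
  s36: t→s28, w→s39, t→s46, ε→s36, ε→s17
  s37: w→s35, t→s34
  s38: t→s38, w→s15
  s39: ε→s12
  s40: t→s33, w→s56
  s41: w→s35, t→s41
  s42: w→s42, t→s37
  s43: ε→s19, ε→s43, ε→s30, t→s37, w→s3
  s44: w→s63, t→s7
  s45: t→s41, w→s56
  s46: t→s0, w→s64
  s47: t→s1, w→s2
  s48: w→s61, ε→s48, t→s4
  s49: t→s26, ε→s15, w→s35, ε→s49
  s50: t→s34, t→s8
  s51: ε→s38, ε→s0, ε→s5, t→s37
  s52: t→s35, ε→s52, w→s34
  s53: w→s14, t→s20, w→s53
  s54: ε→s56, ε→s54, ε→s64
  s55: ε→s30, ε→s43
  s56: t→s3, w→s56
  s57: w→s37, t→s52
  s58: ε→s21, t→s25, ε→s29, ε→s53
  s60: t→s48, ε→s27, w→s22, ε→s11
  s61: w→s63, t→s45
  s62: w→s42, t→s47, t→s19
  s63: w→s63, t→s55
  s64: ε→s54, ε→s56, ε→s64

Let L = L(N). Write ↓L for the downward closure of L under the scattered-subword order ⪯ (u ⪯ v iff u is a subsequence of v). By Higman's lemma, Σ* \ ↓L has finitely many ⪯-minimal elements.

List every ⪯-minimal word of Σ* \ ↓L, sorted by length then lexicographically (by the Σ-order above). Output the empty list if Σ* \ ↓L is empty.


|Q|=65, |F|=41, |δ|=154 (52 ε).
min D↑ (36 st, q0=0, F={27}): 0:w→1,t→2 1:w→3,t→4 2:w→5,t→6 3:w→3,t→7 4:w→8,t→9 5:w→10,t→11 6:w→12,t→13 7:w→14,t→15 8:w→8,t→16 9:w→17,t→18 10:w→10,t→19 11:w→8,t→18 12:w→20,t→21 13:w→22,t→23 14:w→14,t→24 15:w→25,t→26 16:w→27,t→24 17:w→26,t→16 18:w→17,t→28 19:w→16,t→29 20:w→20,t→30 21:w→8,t→31 22:w→20,t→32 23:w→31,t→23 24:w→27,t→33 25:w→26,t→33 26:w→26,t→27 27:w→27,t→27 28:w→34,t→28 29:w→24,t→35 30:w→16,t→24 31:w→27,t→31 32:w→34,t→31 33:w→27,t→27 34:w→27,t→16 35:w→33,t→27.
'wtwtw': N↓-sim [52, 44, 34, 17, 7, 2] end={s28,s35} ∉↓L; 5/5 single-dels accept.
'wwtttt': N↓-sim [52, 44, 30, 19, 11, 6, 3] end={s19,s28,s35} — reject; 6/6 del acc.
'wttwwt': N↓-sim [52, 44, 34, 21, 13, 5, 3] end={s19,s28,s35} rej; 6/6 deletions ∈↓L.
'twwtww': N↓-sim [52, 47, 35, 23, 13, 5, 2] end={s28,s35} rej; 6/6 deletions ∈↓L.
'ttwttw': run [52, 47, 36, 23, 16, 7, 2] end={s28,s35} — reject; 6/6 del acc.
'ttttww': |S_i|=[52, 47, 36, 27, 18, 9, 2] end={s28,s35} — reject; 6/6 single-dels accept.
6 words, ⪯-incomp.

Antichain: [wtwtw, wwtttt, wttwwt, twwtww, ttwttw, ttttww].


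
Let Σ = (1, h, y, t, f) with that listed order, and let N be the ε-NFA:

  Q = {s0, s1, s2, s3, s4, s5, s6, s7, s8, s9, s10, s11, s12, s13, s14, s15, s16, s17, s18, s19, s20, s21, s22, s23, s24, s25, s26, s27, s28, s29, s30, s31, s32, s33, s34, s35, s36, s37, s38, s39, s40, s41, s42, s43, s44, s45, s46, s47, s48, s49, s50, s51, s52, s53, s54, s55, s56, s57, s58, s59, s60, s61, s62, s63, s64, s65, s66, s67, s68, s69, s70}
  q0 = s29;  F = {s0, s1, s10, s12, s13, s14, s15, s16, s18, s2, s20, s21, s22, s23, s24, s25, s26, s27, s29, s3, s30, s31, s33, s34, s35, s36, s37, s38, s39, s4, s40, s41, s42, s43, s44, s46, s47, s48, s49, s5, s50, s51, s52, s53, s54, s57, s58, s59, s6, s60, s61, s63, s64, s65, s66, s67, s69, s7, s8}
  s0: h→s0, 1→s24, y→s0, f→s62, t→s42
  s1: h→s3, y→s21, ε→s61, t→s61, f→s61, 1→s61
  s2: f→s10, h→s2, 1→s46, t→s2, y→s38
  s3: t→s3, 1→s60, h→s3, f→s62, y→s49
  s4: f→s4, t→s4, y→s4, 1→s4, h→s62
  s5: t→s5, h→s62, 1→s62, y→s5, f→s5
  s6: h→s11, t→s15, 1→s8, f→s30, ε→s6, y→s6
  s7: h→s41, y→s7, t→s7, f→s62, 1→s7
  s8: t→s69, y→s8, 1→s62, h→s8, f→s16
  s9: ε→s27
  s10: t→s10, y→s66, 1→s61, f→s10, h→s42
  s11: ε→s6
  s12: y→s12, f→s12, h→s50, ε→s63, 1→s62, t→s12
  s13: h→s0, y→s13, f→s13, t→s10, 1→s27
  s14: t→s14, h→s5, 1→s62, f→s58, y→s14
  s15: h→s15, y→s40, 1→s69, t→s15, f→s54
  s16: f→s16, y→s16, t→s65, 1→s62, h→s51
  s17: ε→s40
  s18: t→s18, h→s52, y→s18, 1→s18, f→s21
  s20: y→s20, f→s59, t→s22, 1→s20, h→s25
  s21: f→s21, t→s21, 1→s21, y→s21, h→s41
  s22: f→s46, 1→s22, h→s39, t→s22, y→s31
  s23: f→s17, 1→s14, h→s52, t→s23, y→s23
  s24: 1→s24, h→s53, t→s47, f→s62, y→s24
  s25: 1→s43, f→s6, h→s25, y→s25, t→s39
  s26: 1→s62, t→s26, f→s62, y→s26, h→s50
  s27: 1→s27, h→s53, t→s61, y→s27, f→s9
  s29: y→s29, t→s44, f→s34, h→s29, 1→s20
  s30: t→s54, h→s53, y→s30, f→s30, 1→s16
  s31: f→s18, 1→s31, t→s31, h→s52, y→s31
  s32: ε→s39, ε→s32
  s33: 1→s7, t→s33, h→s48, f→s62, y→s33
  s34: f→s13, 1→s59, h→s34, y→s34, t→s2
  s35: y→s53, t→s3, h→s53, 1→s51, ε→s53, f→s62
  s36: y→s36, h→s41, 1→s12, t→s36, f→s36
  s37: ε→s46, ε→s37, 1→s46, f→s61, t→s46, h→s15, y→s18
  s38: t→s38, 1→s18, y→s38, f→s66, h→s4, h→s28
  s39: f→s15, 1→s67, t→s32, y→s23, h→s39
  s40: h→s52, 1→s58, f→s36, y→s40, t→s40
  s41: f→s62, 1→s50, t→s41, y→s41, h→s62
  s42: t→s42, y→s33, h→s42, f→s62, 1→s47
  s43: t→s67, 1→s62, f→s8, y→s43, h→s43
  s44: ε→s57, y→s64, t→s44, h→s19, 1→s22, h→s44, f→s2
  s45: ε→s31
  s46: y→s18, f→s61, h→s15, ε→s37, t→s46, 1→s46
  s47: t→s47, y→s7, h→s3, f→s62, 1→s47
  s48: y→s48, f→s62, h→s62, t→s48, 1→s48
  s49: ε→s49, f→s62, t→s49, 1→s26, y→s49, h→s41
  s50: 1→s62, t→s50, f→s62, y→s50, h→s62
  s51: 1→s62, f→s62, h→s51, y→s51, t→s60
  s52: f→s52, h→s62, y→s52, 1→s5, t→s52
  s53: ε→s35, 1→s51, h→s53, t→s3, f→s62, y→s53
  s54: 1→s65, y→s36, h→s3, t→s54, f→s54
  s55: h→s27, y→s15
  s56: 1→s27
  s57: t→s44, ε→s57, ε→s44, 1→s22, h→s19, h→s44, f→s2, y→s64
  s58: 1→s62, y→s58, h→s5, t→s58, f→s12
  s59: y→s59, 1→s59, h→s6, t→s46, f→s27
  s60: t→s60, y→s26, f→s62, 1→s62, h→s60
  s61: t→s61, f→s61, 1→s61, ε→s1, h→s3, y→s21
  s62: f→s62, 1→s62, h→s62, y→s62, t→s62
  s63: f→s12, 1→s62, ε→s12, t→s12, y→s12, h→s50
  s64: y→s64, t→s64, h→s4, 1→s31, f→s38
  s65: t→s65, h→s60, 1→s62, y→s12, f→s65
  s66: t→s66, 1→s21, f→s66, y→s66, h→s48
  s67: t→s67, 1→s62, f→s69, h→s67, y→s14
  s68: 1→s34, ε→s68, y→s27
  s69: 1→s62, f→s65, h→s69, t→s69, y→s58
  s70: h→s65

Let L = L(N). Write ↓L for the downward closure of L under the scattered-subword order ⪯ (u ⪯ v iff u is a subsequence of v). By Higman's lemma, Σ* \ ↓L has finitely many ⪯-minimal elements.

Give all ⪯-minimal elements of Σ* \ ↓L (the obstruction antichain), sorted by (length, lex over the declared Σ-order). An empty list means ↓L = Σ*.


|Q|=71, |F|=59, |δ|=330 (21 ε).
min D↑ (55 st, q0=0, F={20}): 0:1→1,h→0,y→0,t→2,f→3 1:1→1,h→4,y→1,t→5,f→6 2:1→5,h→2,y→7,t→2,f→8 3:1→6,h→3,y→3,t→8,f→9 4:1→10,h→4,y→4,t→11,f→12 5:1→5,h→11,y→13,t→5,f→14 6:1→6,h→12,y→6,t→14,f→15 7:1→13,h→16,y→7,t→7,f→17 8:1→14,h→8,y→17,t→8,f→18 9:1→15,h→19,y→9,t→18,f→9 10:1→20,h→10,y→10,t→21,f→22 11:1→21,h→11,y→23,t→11,f→24 12:1→22,h→12,y→12,t→24,f→25 13:1→13,h→26,y→13,t→13,f→27 14:1→14,h→24,y→27,t→14,f→28 15:1→15,h→29,y→15,t→28,f→15 16:1→16,h→20,y→16,t→16,f→16 17:1→27,h→16,y→17,t→17,f→30 18:1→28,h→31,y→30,t→18,f→18 19:1→32,h→19,y→19,t→31,f→20 20:1→20,h→20,y→20,t→20,f→20 21:1→20,h→21,y→33,t→21,f→34 22:1→20,h→22,y→22,t→34,f→35 23:1→33,h→26,y→23,t→23,f→36 24:1→34,h→24,y→36,t→24,f→37 25:1→35,h→29,y→25,t→37,f→25 26:1→38,h→20,y→26,t→26,f→26 27:1→27,h→26,y→27,t→27,f→39 28:1→28,h→40,y→39,t→28,f→28 29:1→41,h→29,y→29,t→40,f→20 30:1→39,h→42,y→30,t→30,f→30 31:1→43,h→31,y→44,t→31,f→20 32:1→32,h→29,y→32,t→43,f→20 33:1→20,h→38,y→33,t→33,f→45 34:1→20,h→34,y→45,t→34,f→46 35:1→20,h→41,y→35,t→46,f→35 36:1→45,h→26,y→36,t→36,f→47 37:1→46,h→40,y→47,t→37,f→37 38:1→20,h→20,y→38,t→38,f→38 39:1→39,h→48,y→39,t→39,f→39 40:1→49,h→40,y→50,t→40,f→20 41:1→20,h→41,y→41,t→49,f→20 42:1→42,h→20,y→42,t→42,f→20 43:1→43,h→40,y→51,t→43,f→20 44:1→51,h→42,y→44,t→44,f→20 45:1→20,h→38,y→45,t→45,f→52 46:1→20,h→49,y→52,t→46,f→46 47:1→52,h→48,y→47,t→47,f→47 48:1→53,h→20,y→48,t→48,f→20 49:1→20,h→49,y→54,t→49,f→20 50:1→54,h→48,y→50,t→50,f→20 51:1→51,h→48,y→51,t→51,f→20 52:1→20,h→53,y→52,t→52,f→52 53:1→20,h→20,y→53,t→53,f→20 54:1→20,h→53,y→54,t→54,f→20 (ε-aug+det+¬).
'1h11': N↓-sim [66, 51, 34, 16, 1] end={s62} ∉↓L; 4/4 deletions ∈↓L.
'tyhh': |S_i|=[66, 47, 26, 8, 1] end={s62} ∉↓L; 4/4 deletions ∈↓L.
'ffhf': |S_i|=[66, 51, 35, 17, 1] end={s62} — reject; 4/4 del acc.
3 words, ⪯-incomp.

A = [1h11, tyhh, ffhf].


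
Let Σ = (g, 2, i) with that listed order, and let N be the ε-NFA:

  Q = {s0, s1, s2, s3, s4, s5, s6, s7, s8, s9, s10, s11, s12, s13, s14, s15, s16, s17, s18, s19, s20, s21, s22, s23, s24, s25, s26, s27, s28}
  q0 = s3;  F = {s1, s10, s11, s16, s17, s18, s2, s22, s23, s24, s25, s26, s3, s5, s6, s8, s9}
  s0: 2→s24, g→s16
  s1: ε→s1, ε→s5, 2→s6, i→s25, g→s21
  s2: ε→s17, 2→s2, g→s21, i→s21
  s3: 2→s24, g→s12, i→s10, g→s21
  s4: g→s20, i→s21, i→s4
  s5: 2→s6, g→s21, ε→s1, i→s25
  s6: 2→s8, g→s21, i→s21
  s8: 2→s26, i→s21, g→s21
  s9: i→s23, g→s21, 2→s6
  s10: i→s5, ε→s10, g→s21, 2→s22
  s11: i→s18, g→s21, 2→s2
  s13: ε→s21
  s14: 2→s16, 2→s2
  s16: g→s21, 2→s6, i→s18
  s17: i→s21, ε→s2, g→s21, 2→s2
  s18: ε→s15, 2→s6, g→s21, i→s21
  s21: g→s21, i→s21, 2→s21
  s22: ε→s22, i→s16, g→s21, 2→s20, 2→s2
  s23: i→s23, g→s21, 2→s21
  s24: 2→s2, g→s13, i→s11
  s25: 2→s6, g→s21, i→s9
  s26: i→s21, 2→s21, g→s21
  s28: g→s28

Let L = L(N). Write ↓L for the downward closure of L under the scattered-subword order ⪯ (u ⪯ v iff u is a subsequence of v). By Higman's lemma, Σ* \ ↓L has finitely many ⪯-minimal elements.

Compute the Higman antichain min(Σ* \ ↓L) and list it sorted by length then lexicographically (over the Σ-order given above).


min(Σ*\↓L) = [g, 22i, 2iii, ii2i, ii2222, iiiii2].

|Q|=29, |F|=17, |δ|=73 (9 ε).
min D↑ (16 st, q0=0, F={1}): 0:g→1,2→2,i→3 1:g→1,2→1,i→1 2:g→1,2→4,i→5 3:g→1,2→6,i→7 4:g→1,2→4,i→1 5:g→1,2→4,i→8 6:g→1,2→4,i→9 7:g→1,2→10,i→11 8:g→1,2→10,i→1 9:g→1,2→10,i→8 10:g→1,2→12,i→1 11:g→1,2→10,i→13 12:g→1,2→14,i→1 13:g→1,2→10,i→15 14:g→1,2→1,i→1 15:g→1,2→1,i→15 (ε-aug+det+¬).
'g': run [22, 3] end={s12,s13,s21} — reject; 1/1 single-dels accept.
'22i': |S_i|=[22, 14, 7, 1] end={s21} — reject; 3/3 del acc.
'2iii': |S_i|=[22, 14, 10, 6, 1] end={s21} — reject; 4/4 del acc.
'ii2i': N↓-sim [22, 18, 12, 4, 1] end={s21} rej; 4/4 deletions ∈↓L.
'ii2222': N↓-sim [22, 18, 12, 4, 3, 2, 1] end={s21} rej; 6/6 deletions ∈↓L.
'iiiii2': N↓-sim [22, 18, 12, 9, 6, 2, 1] end={s21} — reject; 6/6 single-dels accept.
6 obstructions.


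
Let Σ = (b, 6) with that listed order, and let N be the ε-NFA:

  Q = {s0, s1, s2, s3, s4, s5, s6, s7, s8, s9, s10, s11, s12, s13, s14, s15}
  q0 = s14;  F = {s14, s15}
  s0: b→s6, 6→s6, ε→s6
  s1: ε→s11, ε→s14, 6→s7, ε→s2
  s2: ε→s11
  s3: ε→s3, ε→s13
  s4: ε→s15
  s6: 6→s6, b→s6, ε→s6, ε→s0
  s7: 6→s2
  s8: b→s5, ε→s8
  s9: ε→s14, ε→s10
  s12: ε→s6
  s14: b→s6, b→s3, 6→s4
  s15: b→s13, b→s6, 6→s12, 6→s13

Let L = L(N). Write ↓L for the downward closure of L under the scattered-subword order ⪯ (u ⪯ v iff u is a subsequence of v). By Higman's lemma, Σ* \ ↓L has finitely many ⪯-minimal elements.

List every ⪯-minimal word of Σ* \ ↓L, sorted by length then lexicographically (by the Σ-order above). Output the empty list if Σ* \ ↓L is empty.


|Q|=16, |F|=2, |δ|=28 (14 ε).
min D↑ (3 st, q0=0, F={1}): 0:b→1,6→2 1:b→1,6→1 2:b→1,6→1.
'b': N↓-sim [8, 4] end={s0,s13,s3,s6} — reject; 1/1 deletions ∈↓L.
'66': |S_i|=[8, 6, 4] end={s0,s12,s13,s6} — reject; 2/2 del acc.
2 words, ⪯-incomp.

min(Σ*\↓L) = [b, 66].


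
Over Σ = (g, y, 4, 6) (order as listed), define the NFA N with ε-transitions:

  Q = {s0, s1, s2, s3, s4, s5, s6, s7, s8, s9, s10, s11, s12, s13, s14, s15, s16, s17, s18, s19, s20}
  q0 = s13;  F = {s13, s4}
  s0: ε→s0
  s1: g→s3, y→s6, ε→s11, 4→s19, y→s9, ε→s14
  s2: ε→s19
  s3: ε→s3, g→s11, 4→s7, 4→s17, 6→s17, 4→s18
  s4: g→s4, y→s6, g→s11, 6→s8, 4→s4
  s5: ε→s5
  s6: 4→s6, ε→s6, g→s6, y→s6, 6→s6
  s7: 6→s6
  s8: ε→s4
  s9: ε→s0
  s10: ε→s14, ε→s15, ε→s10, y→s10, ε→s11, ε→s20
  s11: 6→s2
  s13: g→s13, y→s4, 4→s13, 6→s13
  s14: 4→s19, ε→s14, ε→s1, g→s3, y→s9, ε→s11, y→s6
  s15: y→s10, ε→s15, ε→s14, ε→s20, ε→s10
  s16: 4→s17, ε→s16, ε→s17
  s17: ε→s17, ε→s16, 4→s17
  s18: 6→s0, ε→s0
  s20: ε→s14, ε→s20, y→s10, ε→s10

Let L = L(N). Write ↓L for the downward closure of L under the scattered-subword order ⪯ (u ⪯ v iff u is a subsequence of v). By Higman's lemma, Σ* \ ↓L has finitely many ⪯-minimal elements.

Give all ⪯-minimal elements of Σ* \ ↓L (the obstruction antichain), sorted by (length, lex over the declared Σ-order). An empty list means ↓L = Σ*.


Antichain: [yy].

|Q|=21, |F|=2, |δ|=63 (29 ε).
min D↑ (3 st, q0=0, F={2}): 0:g→0,y→1,4→0,6→0 1:g→1,y→2,4→1,6→1 2:g→2,y→2,4→2,6→2 [Hopcroft].
'yy': run [7, 6, 1] end={s6} ∉↓L; 2/2 deletions ∈↓L.
1 minimals (antichain).


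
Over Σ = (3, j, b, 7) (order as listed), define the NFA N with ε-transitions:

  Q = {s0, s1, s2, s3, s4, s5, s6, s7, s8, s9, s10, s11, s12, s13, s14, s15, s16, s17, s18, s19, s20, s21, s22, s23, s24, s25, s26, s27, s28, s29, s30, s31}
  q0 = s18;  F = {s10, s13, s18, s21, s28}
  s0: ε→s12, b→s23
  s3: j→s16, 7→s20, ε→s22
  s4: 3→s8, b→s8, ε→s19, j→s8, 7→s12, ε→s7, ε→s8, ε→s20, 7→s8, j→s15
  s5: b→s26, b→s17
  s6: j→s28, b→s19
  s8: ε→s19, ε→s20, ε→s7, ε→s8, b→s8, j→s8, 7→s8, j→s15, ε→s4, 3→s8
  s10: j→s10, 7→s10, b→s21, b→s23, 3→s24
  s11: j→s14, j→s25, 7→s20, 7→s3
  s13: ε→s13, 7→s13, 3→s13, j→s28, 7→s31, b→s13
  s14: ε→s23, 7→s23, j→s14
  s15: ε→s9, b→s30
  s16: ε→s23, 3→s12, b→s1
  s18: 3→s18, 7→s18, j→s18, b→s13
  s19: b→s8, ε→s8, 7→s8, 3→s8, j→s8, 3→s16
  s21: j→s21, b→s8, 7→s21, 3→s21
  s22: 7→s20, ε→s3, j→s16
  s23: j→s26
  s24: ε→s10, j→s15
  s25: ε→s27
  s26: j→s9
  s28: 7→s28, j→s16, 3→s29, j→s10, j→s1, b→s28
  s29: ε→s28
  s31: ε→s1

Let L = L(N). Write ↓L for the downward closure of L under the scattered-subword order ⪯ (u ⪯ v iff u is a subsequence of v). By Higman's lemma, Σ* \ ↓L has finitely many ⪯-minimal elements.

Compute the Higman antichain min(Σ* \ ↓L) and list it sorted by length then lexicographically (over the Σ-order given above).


|Q|=32, |F|=5, |δ|=82 (21 ε).
min D↑ (6 st, q0=0, F={5}): 0:3→0,j→0,b→1,7→0 1:3→1,j→2,b→1,7→1 2:3→2,j→3,b→2,7→2 3:3→3,j→3,b→4,7→3 4:3→4,j→4,b→5,7→4 5:3→5,j→5,b→5,7→5 [Hopcroft].
'bjjbb': run [21, 20, 18, 16, 14, 13] end={s1,s12,s15,s16,s19,s20,s23,s26,s30,s4,s7,s8,…} ∉↓L; 5/5 deletions ∈↓L.
1 minimals (antichain).

min(Σ*\↓L) = [bjjbb].


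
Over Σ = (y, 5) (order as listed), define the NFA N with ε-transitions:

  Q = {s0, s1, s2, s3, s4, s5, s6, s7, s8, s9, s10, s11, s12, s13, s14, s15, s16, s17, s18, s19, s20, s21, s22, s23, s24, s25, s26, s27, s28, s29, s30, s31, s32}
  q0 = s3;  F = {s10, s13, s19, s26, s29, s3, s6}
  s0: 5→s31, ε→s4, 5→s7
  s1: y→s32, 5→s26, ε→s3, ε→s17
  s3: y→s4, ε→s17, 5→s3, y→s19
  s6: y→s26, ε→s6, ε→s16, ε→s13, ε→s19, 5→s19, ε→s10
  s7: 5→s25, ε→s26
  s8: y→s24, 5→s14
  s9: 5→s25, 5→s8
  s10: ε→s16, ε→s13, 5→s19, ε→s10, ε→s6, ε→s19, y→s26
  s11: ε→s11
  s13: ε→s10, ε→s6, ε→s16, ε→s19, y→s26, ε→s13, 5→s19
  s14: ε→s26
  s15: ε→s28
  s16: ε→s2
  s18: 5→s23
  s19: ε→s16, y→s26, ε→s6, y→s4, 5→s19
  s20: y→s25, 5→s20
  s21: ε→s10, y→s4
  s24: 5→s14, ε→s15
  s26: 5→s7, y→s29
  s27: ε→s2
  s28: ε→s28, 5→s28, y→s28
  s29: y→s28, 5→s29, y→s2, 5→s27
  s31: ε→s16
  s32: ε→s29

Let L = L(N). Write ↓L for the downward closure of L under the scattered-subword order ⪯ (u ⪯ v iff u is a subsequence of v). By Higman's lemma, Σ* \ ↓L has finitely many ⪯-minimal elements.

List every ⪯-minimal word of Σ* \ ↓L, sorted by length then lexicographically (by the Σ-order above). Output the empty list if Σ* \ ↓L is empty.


|Q|=33, |F|=7, |δ|=66 (32 ε).
min D↑ (5 st, q0=0, F={4}): 0:y→1,5→0 1:y→2,5→1 2:y→3,5→2 3:y→4,5→3 4:y→4,5→4.
'yyyy': run [15, 13, 8, 4, 2] end={s2,s28} ∉↓L; 4/4 single-dels accept.
1 obstructions.

Antichain: [yyyy].


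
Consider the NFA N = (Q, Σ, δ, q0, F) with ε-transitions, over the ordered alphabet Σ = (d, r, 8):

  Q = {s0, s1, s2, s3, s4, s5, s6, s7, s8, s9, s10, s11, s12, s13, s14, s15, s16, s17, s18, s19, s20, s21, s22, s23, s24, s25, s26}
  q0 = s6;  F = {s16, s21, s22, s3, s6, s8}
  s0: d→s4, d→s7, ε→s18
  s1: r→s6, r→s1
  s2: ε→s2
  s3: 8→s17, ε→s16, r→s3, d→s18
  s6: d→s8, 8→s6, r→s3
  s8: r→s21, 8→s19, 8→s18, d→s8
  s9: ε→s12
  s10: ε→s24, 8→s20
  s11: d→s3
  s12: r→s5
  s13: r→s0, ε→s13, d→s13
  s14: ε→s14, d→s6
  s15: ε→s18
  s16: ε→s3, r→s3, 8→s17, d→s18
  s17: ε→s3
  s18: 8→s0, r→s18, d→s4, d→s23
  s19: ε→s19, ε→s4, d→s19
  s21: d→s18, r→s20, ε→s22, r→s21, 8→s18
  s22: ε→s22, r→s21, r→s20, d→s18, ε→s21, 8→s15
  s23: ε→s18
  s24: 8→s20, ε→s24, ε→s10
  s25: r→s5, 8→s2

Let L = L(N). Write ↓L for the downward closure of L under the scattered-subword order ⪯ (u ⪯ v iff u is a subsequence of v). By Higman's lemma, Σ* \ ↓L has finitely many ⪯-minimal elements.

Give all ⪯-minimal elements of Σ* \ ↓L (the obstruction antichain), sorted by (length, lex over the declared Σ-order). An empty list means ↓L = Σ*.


A = [d8, rd].

|Q|=27, |F|=6, |δ|=57 (18 ε).
min D↑ (5 st, q0=0, F={4}): 0:d→1,r→2,8→0 1:d→1,r→3,8→4 2:d→4,r→2,8→2 3:d→4,r→3,8→4 4:d→4,r→4,8→4 (ε-aug+det+¬).
'd8': run [15, 11, 7] end={s0,s15,s18,s19,s23,s4,s7} — reject; 2/2 single-dels accept.
'rd': run [15, 12, 5] end={s0,s18,s23,s4,s7} — reject; 2/2 single-dels accept.
2 minimals (antichain).


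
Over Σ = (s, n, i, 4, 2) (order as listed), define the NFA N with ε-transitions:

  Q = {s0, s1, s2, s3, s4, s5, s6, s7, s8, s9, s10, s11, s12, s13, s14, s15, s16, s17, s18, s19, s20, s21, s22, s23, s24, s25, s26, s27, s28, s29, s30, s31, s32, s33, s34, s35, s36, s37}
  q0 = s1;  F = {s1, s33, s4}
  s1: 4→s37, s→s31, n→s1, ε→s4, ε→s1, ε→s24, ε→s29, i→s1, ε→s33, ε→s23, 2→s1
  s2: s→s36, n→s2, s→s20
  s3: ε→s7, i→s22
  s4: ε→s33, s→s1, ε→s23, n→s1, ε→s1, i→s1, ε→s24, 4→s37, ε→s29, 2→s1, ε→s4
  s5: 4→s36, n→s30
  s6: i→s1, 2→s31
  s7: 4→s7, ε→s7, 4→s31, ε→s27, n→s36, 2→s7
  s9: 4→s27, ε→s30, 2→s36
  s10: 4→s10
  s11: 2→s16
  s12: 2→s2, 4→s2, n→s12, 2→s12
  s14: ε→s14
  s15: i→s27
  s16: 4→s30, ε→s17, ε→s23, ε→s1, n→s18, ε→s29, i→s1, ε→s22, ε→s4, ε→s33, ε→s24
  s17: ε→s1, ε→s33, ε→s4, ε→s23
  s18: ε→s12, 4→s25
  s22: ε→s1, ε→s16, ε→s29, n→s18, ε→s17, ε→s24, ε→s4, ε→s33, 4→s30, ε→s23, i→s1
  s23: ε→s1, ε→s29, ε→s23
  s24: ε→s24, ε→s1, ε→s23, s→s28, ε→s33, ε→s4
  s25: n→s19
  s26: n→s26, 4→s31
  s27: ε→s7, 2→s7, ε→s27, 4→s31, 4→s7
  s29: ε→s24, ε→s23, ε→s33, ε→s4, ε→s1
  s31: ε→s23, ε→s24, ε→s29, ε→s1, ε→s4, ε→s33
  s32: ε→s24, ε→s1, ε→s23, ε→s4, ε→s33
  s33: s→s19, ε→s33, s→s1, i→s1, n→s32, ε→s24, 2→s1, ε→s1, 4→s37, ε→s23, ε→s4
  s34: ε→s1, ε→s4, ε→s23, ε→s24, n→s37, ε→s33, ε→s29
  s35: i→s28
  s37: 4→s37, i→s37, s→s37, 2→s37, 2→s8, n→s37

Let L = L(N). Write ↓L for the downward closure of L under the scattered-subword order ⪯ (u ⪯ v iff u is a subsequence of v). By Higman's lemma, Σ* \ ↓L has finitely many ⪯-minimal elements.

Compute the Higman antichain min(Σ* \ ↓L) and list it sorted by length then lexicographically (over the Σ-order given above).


Antichain: [4].

|Q|=38, |F|=3, |δ|=134 (75 ε).
min D↑ (2 st, q0=0, F={1}): 0:s→0,n→0,i→0,4→1,2→0 1:s→1,n→1,i→1,4→1,2→1.
'4': |S_i|=[12, 2] end={s37,s8} ∉↓L; 1/1 single-dels accept.
1 words, ⪯-incomp.


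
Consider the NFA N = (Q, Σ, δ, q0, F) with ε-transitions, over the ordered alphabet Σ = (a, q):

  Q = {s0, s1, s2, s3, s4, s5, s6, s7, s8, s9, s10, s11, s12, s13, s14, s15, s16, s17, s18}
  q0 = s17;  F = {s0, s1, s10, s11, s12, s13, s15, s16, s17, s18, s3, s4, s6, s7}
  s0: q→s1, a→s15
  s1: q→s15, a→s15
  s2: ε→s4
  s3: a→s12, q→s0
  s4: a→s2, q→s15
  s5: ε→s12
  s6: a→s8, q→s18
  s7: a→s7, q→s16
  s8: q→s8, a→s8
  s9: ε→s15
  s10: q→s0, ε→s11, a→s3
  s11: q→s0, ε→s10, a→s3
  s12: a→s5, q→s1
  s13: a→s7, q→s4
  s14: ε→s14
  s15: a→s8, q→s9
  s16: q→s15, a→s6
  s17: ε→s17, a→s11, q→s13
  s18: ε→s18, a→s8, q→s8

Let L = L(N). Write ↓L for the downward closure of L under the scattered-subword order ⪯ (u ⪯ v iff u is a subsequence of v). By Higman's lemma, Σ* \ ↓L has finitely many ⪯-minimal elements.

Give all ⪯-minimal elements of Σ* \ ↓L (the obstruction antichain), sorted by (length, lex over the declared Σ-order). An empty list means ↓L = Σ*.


Antichain: [aqaa, qqqa, aaaqqa, qaqaqq].

|Q|=19, |F|=14, |δ|=38 (8 ε).
min D↑ (14 st, q0=0, F={11}): 0:a→1,q→2 1:a→3,q→4 2:a→5,q→6 3:a→7,q→4 4:a→8,q→9 5:a→5,q→10 6:a→6,q→8 7:a→7,q→9 8:a→11,q→8 9:a→8,q→8 10:a→12,q→8 11:a→11,q→11 12:a→11,q→13 13:a→11,q→11.
'aqaa': N↓-sim [18, 16, 8, 5, 1] end={s8} rej; 4/4 deletions ∈↓L.
'qqqa': |S_i|=[18, 12, 9, 4, 1] end={s8} rej; 4/4 single-dels accept.
'aaaqqa': N↓-sim [18, 16, 14, 12, 7, 4, 1] end={s8} rej; 6/6 deletions ∈↓L.
'qaqaqq': run [18, 12, 9, 6, 3, 2, 1] end={s8} rej; 6/6 del acc.
4 obstructions.


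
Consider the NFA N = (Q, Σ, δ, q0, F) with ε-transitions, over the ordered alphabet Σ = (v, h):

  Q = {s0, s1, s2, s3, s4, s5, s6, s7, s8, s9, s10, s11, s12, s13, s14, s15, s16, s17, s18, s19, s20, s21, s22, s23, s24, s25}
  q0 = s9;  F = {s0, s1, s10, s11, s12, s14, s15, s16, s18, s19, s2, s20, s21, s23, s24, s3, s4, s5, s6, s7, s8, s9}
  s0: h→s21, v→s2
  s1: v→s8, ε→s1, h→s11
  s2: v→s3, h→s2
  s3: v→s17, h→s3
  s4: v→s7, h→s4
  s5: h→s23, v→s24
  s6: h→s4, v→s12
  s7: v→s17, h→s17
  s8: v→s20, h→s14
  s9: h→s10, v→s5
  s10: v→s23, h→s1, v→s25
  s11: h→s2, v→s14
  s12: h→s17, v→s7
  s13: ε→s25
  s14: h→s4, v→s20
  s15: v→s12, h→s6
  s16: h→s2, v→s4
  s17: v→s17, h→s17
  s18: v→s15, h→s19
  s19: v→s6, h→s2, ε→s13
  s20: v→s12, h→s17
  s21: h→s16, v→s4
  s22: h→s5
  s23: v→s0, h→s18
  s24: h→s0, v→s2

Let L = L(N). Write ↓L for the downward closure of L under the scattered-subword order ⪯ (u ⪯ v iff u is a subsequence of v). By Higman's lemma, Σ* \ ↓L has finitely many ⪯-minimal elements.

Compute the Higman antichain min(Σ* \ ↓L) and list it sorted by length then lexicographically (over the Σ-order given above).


Antichain: [vvvvv, hhvvh, hhhhvv].

|Q|=26, |F|=22, |δ|=51 (3 ε).
min D↑ (23 st, q0=0, F={17}): 0:v→1,h→2 1:v→3,h→4 2:v→4,h→5 3:v→6,h→7 4:v→7,h→8 5:v→9,h→10 6:v→11,h→6 7:v→6,h→12 8:v→13,h→14 9:v→15,h→16 10:v→16,h→6 11:v→17,h→11 12:v→18,h→19 13:v→20,h→21 14:v→21,h→6 15:v→20,h→17 16:v→15,h→18 17:v→17,h→17 18:v→22,h→18 19:v→18,h→6 20:v→22,h→17 21:v→20,h→18 22:v→17,h→17 [Hopcroft].
'vvvvv': |S_i|=[25, 21, 13, 6, 3, 1] end={s17} — reject; 5/5 deletions ∈↓L.
'hhvvh': run [25, 22, 19, 10, 4, 1] end={s17} ∉↓L; 5/5 del acc.
'hhhhvv': run [25, 22, 19, 14, 5, 3, 1] end={s17} rej; 6/6 del acc.
3 words, ⪯-incomp.


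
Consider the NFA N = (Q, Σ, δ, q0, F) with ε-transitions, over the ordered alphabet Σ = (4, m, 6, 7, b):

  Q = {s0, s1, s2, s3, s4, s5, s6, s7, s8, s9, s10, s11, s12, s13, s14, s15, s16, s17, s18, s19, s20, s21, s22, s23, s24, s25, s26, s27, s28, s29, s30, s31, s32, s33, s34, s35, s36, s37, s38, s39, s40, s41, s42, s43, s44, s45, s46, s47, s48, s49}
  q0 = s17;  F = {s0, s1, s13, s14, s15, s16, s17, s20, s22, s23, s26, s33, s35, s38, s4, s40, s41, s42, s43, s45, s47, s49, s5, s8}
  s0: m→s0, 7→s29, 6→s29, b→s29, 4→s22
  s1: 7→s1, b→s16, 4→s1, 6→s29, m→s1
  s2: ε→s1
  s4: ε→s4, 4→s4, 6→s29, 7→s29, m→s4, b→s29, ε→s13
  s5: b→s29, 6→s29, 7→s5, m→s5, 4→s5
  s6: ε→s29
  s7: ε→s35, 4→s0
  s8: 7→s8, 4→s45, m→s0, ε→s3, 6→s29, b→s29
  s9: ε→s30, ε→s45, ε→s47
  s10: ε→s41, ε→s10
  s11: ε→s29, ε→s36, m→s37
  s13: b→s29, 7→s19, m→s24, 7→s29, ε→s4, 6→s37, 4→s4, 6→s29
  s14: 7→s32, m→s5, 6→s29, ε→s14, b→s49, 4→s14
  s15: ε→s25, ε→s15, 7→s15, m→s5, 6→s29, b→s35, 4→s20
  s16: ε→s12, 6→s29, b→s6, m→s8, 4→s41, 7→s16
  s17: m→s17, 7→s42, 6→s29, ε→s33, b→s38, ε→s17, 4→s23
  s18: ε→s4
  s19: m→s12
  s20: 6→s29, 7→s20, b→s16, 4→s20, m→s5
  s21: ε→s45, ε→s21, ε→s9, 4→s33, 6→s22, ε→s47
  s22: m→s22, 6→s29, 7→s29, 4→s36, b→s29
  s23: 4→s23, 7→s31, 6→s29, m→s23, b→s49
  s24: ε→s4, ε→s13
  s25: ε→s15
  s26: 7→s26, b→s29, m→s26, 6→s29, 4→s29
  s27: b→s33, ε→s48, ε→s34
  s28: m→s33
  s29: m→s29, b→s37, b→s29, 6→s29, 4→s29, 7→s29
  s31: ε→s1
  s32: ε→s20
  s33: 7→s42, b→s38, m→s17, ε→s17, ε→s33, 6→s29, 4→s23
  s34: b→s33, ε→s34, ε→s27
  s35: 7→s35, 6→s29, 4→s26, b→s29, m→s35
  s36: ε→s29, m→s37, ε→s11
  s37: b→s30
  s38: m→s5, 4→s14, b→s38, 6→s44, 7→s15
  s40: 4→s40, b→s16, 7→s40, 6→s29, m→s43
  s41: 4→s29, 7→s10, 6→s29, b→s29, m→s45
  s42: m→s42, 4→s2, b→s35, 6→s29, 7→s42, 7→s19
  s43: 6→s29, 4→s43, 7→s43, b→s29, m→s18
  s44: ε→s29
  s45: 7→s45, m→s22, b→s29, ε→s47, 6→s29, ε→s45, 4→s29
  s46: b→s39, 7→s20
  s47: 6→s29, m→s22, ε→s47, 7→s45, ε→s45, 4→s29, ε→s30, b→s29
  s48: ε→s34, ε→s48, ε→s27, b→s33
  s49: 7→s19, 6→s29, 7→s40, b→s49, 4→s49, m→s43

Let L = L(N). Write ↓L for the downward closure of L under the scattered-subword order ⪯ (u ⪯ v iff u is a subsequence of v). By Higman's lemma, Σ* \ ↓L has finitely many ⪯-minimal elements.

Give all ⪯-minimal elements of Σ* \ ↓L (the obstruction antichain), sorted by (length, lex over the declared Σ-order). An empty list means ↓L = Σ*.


A = [6, 7bb, bmb, 7b44, 4bmm7].

|Q|=50, |F|=24, |δ|=190 (47 ε).
min D↑ (22 st, q0=0, F={2}): 0:4→1,m→0,6→2,7→3,b→4 1:4→1,m→1,6→2,7→5,b→6 2:4→2,m→2,6→2,7→2,b→2 3:4→5,m→3,6→2,7→3,b→7 4:4→8,m→9,6→2,7→10,b→4 5:4→5,m→5,6→2,7→5,b→11 6:4→6,m→12,6→2,7→13,b→6 7:4→14,m→7,6→2,7→7,b→2 8:4→8,m→9,6→2,7→15,b→6 9:4→9,m→9,6→2,7→9,b→2 10:4→15,m→9,6→2,7→10,b→7 11:4→16,m→17,6→2,7→11,b→2 12:4→12,m→18,6→2,7→12,b→2 13:4→13,m→12,6→2,7→13,b→11 14:4→2,m→14,6→2,7→14,b→2 15:4→15,m→9,6→2,7→15,b→11 16:4→2,m→19,6→2,7→16,b→2 17:4→19,m→20,6→2,7→17,b→2 18:4→18,m→18,6→2,7→2,b→2 19:4→2,m→21,6→2,7→19,b→2 20:4→21,m→20,6→2,7→2,b→2 21:4→2,m→21,6→2,7→2,b→2 (ε-aug+det+¬).
'6': N↓-sim [41, 4] end={s29,s30,s37,s44} rej; 1/1 del acc.
'7bb': N↓-sim [41, 34, 18, 4] end={s29,s30,s37,s6} — reject; 3/3 deletions ∈↓L.
'bmb': N↓-sim [41, 34, 21, 3] end={s29,s30,s37} rej; 3/3 del acc.
'7b44': N↓-sim [41, 34, 18, 11, 5] end={s11,s29,s30,s36,s37} ∉↓L; 4/4 deletions ∈↓L.
'4bmm7': run [41, 33, 24, 18, 13, 5] end={s12,s19,s29,s30,s37} rej; 5/5 del acc.
5 minimals (antichain).


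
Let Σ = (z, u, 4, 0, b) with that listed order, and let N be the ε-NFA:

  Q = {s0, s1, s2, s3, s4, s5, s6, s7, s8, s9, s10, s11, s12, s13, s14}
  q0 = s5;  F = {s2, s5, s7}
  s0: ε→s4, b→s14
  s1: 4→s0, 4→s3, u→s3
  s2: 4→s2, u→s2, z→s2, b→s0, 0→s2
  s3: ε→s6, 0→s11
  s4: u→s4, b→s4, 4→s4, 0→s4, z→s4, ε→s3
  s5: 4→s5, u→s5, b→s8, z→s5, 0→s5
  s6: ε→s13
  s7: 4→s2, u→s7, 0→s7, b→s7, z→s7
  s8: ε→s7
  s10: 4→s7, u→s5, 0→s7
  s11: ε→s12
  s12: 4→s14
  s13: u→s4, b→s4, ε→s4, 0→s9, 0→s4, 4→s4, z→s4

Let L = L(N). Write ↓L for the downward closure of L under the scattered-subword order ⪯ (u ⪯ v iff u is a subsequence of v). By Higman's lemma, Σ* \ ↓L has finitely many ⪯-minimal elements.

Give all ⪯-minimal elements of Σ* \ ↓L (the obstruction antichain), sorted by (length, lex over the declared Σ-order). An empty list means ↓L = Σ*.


|Q|=15, |F|=3, |δ|=42 (7 ε).
min D↑ (4 st, q0=0, F={3}): 0:z→0,u→0,4→0,0→0,b→1 1:z→1,u→1,4→2,0→1,b→1 2:z→2,u→2,4→2,0→2,b→3 3:z→3,u→3,4→3,0→3,b→3 [Hopcroft].
'b4b': run [13, 12, 10, 9] end={s0,s11,s12,s13,s14,s3,s4,s6,s9} rej; 3/3 single-dels accept.
1 obstructions.

A = [b4b].
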